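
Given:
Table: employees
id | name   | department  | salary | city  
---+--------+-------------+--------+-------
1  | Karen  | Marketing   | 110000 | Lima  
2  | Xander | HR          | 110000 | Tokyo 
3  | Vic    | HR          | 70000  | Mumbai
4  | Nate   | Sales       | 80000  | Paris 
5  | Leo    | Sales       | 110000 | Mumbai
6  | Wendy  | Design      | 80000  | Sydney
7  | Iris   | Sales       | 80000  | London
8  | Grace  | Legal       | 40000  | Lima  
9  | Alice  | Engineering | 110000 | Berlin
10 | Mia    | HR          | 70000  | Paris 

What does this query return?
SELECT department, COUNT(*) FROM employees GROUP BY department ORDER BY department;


Assigning each row to its department group:
  Karen -> Marketing
  Xander -> HR
  Vic -> HR
  Nate -> Sales
  Leo -> Sales
  Wendy -> Design
  Iris -> Sales
  Grace -> Legal
  Alice -> Engineering
  Mia -> HR


6 groups:
Design, 1
Engineering, 1
HR, 3
Legal, 1
Marketing, 1
Sales, 3


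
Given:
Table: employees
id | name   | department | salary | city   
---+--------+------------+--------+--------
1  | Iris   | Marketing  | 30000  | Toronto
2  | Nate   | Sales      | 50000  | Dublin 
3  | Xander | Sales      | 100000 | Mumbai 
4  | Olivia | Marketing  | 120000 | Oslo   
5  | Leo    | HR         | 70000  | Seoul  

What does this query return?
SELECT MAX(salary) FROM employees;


Salaries: 30000, 50000, 100000, 120000, 70000
MAX = 120000

120000


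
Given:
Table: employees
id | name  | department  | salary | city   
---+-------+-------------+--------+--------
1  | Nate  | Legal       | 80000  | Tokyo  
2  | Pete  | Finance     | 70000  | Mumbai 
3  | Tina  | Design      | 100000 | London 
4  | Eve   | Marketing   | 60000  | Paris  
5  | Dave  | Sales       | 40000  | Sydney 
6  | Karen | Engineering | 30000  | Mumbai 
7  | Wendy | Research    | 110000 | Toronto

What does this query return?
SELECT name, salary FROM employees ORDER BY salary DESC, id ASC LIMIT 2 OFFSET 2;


Sort by salary DESC (id ASC tiebreak), then skip 2 and take 2
Rows 3 through 4

2 rows:
Nate, 80000
Pete, 70000


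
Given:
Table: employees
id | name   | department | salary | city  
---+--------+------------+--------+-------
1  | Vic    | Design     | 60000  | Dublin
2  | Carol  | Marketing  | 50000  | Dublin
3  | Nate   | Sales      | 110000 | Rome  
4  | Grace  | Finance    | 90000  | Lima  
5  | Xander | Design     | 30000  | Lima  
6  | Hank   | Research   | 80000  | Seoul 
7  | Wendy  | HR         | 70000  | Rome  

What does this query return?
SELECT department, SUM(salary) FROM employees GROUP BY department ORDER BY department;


Summing salary within each department:
  Design: 60000 + 30000 = 90000
  Finance: 90000 = 90000
  HR: 70000 = 70000
  Marketing: 50000 = 50000
  Research: 80000 = 80000
  Sales: 110000 = 110000


6 groups:
Design, 90000
Finance, 90000
HR, 70000
Marketing, 50000
Research, 80000
Sales, 110000


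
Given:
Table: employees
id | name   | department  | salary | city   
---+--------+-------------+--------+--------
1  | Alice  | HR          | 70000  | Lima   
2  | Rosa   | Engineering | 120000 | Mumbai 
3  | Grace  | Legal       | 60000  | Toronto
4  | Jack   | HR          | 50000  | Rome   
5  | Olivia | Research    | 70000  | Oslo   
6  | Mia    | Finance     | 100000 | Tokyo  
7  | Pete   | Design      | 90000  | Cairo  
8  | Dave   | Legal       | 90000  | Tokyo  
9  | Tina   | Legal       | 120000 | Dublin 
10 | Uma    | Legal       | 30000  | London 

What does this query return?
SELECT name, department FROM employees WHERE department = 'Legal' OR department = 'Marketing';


Filtering: department = 'Legal' OR 'Marketing'
Matching: 4 rows

4 rows:
Grace, Legal
Dave, Legal
Tina, Legal
Uma, Legal


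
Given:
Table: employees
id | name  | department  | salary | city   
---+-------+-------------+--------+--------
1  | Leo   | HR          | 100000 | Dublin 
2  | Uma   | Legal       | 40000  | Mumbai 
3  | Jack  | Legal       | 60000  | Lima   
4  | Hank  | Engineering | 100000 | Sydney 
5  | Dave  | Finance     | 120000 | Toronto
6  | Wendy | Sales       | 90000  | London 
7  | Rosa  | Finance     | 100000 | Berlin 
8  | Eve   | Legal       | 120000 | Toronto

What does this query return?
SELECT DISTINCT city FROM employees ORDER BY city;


All 'city' values (row order): Dublin, Mumbai, Lima, Sydney, Toronto, London, Berlin, Toronto
Removing duplicates leaves 7 unique value(s).

7 values:
Berlin
Dublin
Lima
London
Mumbai
Sydney
Toronto


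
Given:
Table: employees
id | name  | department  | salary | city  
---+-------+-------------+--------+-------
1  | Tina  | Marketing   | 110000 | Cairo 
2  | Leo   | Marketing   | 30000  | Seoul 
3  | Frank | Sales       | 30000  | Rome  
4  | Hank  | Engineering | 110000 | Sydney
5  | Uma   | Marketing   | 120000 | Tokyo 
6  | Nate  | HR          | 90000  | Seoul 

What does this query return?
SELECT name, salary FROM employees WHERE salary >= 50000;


Filtering: salary >= 50000
Matching: 4 rows

4 rows:
Tina, 110000
Hank, 110000
Uma, 120000
Nate, 90000


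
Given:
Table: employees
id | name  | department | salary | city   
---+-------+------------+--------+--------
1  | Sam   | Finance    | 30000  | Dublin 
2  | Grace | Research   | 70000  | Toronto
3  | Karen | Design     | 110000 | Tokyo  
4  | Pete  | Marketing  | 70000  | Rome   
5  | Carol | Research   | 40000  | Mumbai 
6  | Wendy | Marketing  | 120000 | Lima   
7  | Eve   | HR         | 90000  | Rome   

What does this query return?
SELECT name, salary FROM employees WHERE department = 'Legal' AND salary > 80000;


Filtering: department = 'Legal' AND salary > 80000
Matching: 0 rows

Empty result set (0 rows)


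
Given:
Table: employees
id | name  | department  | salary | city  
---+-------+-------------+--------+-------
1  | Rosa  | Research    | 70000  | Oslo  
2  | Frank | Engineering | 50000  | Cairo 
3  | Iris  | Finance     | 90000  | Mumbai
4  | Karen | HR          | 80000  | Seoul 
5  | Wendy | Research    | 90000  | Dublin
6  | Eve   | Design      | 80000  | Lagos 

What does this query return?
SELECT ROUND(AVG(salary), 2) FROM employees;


SUM(salary) = 460000
COUNT = 6
ROUND(AVG, 2) = ROUND(460000 / 6, 2) = 76666.67

76666.67


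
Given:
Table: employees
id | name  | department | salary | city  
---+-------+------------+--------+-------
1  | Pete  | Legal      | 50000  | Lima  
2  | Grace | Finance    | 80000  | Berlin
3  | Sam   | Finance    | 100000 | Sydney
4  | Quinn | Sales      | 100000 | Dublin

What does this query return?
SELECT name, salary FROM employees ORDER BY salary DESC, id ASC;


Sorting by salary DESC, then id ASC for ties

4 rows:
Sam, 100000
Quinn, 100000
Grace, 80000
Pete, 50000


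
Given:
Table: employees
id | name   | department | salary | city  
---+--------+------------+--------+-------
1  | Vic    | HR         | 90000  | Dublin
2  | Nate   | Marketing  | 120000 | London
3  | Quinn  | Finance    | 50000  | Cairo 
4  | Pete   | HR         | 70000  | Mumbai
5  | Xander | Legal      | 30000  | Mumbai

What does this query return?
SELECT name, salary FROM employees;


Projecting columns: name, salary

5 rows:
Vic, 90000
Nate, 120000
Quinn, 50000
Pete, 70000
Xander, 30000


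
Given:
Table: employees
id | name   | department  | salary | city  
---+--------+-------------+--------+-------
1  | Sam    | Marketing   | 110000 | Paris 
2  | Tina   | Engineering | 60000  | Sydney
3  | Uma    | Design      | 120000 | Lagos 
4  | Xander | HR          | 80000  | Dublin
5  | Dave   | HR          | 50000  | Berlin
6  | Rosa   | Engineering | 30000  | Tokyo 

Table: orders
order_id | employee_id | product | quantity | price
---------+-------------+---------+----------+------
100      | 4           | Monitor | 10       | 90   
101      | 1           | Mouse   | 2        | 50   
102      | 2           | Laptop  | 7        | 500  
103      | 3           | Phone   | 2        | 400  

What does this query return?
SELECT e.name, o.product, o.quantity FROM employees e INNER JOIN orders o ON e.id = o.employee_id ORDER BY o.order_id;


Joining employees.id = orders.employee_id:
  employee Xander (id=4) -> order Monitor
  employee Sam (id=1) -> order Mouse
  employee Tina (id=2) -> order Laptop
  employee Uma (id=3) -> order Phone


4 rows:
Xander, Monitor, 10
Sam, Mouse, 2
Tina, Laptop, 7
Uma, Phone, 2


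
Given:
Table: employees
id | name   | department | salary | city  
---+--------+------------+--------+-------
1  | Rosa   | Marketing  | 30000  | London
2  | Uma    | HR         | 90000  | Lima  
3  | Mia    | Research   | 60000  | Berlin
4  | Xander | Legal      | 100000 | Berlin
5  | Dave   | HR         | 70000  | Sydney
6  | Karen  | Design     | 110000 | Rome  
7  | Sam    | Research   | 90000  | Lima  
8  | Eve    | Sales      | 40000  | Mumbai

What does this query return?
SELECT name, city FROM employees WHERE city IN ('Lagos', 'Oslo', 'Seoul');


Filtering: city IN ('Lagos', 'Oslo', 'Seoul')
Matching: 0 rows

Empty result set (0 rows)


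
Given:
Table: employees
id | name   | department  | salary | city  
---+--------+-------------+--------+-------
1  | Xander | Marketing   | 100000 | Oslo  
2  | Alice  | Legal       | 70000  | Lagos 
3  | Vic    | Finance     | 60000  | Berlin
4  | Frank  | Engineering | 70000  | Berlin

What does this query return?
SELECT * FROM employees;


SELECT * returns all 4 rows with all columns

4 rows:
1, Xander, Marketing, 100000, Oslo
2, Alice, Legal, 70000, Lagos
3, Vic, Finance, 60000, Berlin
4, Frank, Engineering, 70000, Berlin


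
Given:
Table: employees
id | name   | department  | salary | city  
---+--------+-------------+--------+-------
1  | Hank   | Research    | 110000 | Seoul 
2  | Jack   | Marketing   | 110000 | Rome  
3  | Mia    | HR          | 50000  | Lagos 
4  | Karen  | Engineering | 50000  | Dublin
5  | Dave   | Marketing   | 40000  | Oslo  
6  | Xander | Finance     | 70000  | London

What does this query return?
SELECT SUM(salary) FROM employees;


SUM(salary) = 110000 + 110000 + 50000 + 50000 + 40000 + 70000 = 430000

430000


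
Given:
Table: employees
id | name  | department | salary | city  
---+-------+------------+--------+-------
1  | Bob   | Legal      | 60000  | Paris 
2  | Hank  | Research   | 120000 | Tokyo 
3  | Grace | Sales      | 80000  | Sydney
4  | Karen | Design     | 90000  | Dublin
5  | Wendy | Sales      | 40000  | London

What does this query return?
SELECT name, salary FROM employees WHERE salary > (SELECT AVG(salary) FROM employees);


Subquery: AVG(salary) = 78000.0
Filtering: salary > 78000.0
  Hank (120000) -> MATCH
  Grace (80000) -> MATCH
  Karen (90000) -> MATCH


3 rows:
Hank, 120000
Grace, 80000
Karen, 90000


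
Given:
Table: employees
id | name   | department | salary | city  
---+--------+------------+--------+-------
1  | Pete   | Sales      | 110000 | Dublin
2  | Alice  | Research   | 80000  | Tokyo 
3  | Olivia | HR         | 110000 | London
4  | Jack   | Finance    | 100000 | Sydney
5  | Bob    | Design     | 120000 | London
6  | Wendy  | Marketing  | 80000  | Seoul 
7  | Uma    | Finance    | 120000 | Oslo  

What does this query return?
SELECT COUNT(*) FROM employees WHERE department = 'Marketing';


Counting rows where department = 'Marketing'
  Wendy -> MATCH


1


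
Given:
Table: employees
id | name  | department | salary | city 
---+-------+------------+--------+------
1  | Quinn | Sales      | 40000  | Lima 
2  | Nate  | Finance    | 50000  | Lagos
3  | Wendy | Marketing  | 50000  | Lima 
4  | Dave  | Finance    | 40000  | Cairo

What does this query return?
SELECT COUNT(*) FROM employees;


COUNT(*) counts all rows

4


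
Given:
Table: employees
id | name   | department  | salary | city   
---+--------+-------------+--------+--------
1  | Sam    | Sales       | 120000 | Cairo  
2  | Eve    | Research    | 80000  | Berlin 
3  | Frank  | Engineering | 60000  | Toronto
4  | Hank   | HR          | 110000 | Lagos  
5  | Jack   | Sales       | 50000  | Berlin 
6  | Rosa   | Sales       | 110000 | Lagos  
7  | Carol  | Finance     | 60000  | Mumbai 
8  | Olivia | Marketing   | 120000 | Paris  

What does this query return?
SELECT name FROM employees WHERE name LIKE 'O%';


LIKE 'O%' matches names starting with 'O'
Matching: 1

1 rows:
Olivia


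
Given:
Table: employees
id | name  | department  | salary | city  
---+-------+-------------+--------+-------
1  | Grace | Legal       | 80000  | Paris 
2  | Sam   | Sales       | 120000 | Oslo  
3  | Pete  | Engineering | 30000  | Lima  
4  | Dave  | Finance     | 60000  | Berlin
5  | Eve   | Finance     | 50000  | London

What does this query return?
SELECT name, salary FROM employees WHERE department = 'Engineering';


Filtering: department = 'Engineering'
Matching rows: 1

1 rows:
Pete, 30000


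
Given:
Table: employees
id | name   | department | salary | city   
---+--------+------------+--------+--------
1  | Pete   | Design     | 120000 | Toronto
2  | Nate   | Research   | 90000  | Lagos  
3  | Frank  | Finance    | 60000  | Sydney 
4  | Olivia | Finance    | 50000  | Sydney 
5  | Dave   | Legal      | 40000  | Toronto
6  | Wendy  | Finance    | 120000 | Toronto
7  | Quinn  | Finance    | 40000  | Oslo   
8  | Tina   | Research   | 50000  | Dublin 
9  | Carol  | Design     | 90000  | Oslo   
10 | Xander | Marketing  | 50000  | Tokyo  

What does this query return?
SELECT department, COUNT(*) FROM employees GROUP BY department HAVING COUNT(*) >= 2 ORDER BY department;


Groups with count >= 2:
  Design: 2 -> PASS
  Finance: 4 -> PASS
  Research: 2 -> PASS
  Legal: 1 -> filtered out
  Marketing: 1 -> filtered out


3 groups:
Design, 2
Finance, 4
Research, 2


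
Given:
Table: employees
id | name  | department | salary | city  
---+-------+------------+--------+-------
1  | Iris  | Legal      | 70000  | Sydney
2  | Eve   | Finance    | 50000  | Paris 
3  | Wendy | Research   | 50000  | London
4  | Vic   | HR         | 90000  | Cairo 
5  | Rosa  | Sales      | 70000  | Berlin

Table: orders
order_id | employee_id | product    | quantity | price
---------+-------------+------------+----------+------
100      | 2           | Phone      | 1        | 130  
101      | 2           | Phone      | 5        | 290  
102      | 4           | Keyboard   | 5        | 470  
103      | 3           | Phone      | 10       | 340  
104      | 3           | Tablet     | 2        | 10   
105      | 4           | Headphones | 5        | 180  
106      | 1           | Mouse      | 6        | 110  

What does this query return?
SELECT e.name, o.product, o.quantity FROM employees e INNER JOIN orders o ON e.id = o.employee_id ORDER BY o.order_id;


Joining employees.id = orders.employee_id:
  employee Eve (id=2) -> order Phone
  employee Eve (id=2) -> order Phone
  employee Vic (id=4) -> order Keyboard
  employee Wendy (id=3) -> order Phone
  employee Wendy (id=3) -> order Tablet
  employee Vic (id=4) -> order Headphones
  employee Iris (id=1) -> order Mouse


7 rows:
Eve, Phone, 1
Eve, Phone, 5
Vic, Keyboard, 5
Wendy, Phone, 10
Wendy, Tablet, 2
Vic, Headphones, 5
Iris, Mouse, 6


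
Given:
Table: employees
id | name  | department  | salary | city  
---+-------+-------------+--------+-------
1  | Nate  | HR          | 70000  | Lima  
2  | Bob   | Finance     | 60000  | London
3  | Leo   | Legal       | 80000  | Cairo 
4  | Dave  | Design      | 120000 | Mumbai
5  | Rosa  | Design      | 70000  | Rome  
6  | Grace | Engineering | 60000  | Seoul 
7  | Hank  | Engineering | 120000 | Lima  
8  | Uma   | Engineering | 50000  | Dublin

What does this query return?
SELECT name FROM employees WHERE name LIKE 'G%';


LIKE 'G%' matches names starting with 'G'
Matching: 1

1 rows:
Grace


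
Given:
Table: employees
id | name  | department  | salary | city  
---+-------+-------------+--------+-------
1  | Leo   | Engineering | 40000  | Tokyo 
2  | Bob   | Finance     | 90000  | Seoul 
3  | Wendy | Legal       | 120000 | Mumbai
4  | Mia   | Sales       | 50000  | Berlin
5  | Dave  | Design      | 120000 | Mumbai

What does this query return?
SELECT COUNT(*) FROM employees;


COUNT(*) counts all rows

5


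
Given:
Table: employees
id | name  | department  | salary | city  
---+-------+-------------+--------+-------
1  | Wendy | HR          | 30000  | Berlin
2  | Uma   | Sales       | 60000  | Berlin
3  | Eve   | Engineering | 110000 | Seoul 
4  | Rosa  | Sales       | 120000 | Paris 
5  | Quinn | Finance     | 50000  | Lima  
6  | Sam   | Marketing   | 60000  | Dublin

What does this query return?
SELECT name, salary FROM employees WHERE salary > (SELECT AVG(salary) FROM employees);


Subquery: AVG(salary) = 71666.67
Filtering: salary > 71666.67
  Eve (110000) -> MATCH
  Rosa (120000) -> MATCH


2 rows:
Eve, 110000
Rosa, 120000


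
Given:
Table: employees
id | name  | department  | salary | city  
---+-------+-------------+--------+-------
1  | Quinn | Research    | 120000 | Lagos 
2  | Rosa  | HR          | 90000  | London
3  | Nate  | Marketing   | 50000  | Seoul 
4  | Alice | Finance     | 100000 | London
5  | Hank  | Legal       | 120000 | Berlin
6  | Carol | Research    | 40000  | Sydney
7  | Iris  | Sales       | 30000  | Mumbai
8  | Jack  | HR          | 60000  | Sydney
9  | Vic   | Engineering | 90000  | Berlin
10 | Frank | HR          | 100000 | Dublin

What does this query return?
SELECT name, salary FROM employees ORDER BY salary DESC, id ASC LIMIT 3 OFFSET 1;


Sort by salary DESC (id ASC tiebreak), then skip 1 and take 3
Rows 2 through 4

3 rows:
Hank, 120000
Alice, 100000
Frank, 100000


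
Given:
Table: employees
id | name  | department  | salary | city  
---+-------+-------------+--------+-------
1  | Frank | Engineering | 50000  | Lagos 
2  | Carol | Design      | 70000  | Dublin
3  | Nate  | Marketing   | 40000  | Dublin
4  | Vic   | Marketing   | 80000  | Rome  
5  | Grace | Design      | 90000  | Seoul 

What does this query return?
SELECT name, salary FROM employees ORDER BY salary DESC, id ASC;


Sorting by salary DESC, then id ASC for ties

5 rows:
Grace, 90000
Vic, 80000
Carol, 70000
Frank, 50000
Nate, 40000


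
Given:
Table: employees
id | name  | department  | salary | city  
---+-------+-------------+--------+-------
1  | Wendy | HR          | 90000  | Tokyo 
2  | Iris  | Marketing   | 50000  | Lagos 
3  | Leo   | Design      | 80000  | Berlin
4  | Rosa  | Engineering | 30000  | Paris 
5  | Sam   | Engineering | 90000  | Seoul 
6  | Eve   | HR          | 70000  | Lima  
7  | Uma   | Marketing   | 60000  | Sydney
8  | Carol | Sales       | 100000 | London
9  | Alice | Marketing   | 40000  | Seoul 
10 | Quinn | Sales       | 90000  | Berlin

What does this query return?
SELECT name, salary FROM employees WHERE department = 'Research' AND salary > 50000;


Filtering: department = 'Research' AND salary > 50000
Matching: 0 rows

Empty result set (0 rows)


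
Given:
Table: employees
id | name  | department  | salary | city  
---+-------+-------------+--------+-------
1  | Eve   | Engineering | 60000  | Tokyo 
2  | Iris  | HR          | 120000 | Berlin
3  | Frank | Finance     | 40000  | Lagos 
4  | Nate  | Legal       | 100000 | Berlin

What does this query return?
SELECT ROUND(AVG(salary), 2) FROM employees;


SUM(salary) = 320000
COUNT = 4
ROUND(AVG, 2) = ROUND(320000 / 4, 2) = 80000.0

80000.0


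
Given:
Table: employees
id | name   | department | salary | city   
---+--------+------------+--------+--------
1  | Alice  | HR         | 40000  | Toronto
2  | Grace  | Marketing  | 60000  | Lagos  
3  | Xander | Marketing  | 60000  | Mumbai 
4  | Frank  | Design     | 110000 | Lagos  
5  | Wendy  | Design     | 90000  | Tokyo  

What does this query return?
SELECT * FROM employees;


SELECT * returns all 5 rows with all columns

5 rows:
1, Alice, HR, 40000, Toronto
2, Grace, Marketing, 60000, Lagos
3, Xander, Marketing, 60000, Mumbai
4, Frank, Design, 110000, Lagos
5, Wendy, Design, 90000, Tokyo


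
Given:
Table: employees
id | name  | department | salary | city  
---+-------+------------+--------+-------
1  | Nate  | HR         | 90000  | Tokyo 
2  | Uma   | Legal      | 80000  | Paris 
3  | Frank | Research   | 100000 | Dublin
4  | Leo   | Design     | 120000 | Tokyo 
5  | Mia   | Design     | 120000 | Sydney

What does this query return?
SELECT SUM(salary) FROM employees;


SUM(salary) = 90000 + 80000 + 100000 + 120000 + 120000 = 510000

510000


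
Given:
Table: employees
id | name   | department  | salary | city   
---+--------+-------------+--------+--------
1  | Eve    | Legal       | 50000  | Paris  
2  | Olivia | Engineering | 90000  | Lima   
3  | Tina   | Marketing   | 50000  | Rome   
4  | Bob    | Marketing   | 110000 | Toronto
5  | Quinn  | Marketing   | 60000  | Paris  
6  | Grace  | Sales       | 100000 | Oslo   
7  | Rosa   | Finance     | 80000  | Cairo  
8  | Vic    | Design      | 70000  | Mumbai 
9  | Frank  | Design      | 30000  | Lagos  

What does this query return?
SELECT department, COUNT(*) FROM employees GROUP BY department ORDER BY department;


Assigning each row to its department group:
  Eve -> Legal
  Olivia -> Engineering
  Tina -> Marketing
  Bob -> Marketing
  Quinn -> Marketing
  Grace -> Sales
  Rosa -> Finance
  Vic -> Design
  Frank -> Design


6 groups:
Design, 2
Engineering, 1
Finance, 1
Legal, 1
Marketing, 3
Sales, 1


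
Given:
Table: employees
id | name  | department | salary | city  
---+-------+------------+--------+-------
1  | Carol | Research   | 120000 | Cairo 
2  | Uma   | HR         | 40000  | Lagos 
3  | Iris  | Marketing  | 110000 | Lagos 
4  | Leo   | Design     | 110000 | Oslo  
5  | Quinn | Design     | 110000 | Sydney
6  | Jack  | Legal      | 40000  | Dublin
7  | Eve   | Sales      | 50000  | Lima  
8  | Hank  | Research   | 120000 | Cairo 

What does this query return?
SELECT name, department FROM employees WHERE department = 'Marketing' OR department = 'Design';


Filtering: department = 'Marketing' OR 'Design'
Matching: 3 rows

3 rows:
Iris, Marketing
Leo, Design
Quinn, Design


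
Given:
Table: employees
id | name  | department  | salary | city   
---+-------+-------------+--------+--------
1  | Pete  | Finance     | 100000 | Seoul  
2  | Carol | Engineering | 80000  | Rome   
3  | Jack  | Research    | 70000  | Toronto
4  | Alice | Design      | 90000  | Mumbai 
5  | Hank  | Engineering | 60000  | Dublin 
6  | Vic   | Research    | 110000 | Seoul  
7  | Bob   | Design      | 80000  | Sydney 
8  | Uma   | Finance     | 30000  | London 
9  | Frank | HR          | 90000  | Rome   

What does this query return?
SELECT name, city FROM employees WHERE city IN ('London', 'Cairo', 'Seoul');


Filtering: city IN ('London', 'Cairo', 'Seoul')
Matching: 3 rows

3 rows:
Pete, Seoul
Vic, Seoul
Uma, London


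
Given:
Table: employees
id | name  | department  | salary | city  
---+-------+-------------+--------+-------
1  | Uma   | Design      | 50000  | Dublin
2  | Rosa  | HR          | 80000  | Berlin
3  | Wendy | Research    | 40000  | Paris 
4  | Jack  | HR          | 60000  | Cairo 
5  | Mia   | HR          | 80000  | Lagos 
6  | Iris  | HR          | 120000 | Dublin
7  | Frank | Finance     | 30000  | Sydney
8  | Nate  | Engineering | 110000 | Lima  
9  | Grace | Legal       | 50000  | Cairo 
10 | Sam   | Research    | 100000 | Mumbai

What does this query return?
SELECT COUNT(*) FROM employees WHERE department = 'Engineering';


Counting rows where department = 'Engineering'
  Nate -> MATCH


1


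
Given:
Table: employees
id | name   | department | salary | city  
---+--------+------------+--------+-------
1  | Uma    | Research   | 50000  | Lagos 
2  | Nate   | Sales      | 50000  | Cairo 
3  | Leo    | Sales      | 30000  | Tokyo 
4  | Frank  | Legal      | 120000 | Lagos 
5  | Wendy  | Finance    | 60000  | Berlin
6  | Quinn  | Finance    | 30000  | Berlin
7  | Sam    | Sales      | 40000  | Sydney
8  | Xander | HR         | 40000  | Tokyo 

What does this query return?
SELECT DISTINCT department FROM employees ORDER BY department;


All 'department' values (row order): Research, Sales, Sales, Legal, Finance, Finance, Sales, HR
Removing duplicates leaves 5 unique value(s).

5 values:
Finance
HR
Legal
Research
Sales


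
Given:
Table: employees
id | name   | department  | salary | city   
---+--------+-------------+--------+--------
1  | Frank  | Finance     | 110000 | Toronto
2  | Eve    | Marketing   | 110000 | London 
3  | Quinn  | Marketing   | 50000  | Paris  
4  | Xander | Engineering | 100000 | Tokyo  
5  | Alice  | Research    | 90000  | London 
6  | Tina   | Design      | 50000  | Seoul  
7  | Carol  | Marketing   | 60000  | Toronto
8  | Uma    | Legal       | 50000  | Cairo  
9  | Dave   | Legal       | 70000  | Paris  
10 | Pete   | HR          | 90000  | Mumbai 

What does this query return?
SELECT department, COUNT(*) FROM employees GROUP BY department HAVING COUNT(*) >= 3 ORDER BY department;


Groups with count >= 3:
  Marketing: 3 -> PASS
  Design: 1 -> filtered out
  Engineering: 1 -> filtered out
  Finance: 1 -> filtered out
  HR: 1 -> filtered out
  Legal: 2 -> filtered out
  Research: 1 -> filtered out


1 groups:
Marketing, 3


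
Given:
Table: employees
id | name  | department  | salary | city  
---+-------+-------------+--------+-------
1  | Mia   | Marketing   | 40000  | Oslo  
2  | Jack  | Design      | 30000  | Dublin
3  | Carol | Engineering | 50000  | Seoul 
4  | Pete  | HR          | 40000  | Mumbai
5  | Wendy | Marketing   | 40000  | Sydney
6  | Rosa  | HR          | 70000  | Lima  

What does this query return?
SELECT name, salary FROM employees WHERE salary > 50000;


Filtering: salary > 50000
Matching: 1 rows

1 rows:
Rosa, 70000


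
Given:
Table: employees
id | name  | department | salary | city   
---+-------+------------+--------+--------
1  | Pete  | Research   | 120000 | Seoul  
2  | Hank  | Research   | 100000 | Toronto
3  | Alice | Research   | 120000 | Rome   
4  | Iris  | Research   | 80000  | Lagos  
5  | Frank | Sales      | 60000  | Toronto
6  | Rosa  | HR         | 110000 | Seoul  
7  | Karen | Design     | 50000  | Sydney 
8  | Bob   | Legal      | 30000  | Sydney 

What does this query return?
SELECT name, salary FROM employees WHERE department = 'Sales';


Filtering: department = 'Sales'
Matching rows: 1

1 rows:
Frank, 60000


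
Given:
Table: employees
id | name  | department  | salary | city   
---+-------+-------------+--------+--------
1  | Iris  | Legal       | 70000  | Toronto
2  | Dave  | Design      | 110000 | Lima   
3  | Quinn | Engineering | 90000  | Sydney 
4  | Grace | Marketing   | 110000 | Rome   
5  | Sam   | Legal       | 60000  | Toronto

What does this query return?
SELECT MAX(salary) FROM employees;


Salaries: 70000, 110000, 90000, 110000, 60000
MAX = 110000

110000


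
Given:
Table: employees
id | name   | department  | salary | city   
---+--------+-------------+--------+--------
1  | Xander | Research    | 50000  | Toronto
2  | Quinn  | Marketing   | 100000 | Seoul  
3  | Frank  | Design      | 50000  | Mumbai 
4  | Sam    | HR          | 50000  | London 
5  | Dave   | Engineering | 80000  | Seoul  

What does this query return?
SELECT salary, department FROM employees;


Projecting columns: salary, department

5 rows:
50000, Research
100000, Marketing
50000, Design
50000, HR
80000, Engineering


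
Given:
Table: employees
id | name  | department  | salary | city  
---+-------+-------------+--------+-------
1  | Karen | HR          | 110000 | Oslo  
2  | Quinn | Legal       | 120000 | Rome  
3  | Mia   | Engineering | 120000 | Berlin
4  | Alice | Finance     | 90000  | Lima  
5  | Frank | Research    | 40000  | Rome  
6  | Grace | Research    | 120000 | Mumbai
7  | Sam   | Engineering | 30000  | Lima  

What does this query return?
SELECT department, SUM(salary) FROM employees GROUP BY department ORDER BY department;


Summing salary within each department:
  Engineering: 120000 + 30000 = 150000
  Finance: 90000 = 90000
  HR: 110000 = 110000
  Legal: 120000 = 120000
  Research: 40000 + 120000 = 160000


5 groups:
Engineering, 150000
Finance, 90000
HR, 110000
Legal, 120000
Research, 160000


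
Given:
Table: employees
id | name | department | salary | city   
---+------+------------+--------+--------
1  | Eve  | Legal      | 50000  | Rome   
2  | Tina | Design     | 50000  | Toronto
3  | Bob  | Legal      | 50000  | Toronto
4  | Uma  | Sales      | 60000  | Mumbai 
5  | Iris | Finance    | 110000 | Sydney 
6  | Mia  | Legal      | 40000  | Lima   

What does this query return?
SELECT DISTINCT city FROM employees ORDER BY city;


All 'city' values (row order): Rome, Toronto, Toronto, Mumbai, Sydney, Lima
Removing duplicates leaves 5 unique value(s).

5 values:
Lima
Mumbai
Rome
Sydney
Toronto


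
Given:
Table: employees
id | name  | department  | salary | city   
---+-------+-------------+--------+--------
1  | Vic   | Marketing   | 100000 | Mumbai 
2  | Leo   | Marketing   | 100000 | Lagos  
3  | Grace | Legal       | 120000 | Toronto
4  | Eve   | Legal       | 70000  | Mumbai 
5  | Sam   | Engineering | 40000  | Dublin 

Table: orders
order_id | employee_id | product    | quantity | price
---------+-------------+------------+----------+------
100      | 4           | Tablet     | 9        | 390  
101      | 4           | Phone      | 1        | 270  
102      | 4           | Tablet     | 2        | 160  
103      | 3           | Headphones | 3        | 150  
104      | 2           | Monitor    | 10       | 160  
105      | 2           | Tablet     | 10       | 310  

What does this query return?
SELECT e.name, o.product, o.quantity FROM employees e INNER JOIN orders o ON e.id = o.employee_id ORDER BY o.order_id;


Joining employees.id = orders.employee_id:
  employee Eve (id=4) -> order Tablet
  employee Eve (id=4) -> order Phone
  employee Eve (id=4) -> order Tablet
  employee Grace (id=3) -> order Headphones
  employee Leo (id=2) -> order Monitor
  employee Leo (id=2) -> order Tablet


6 rows:
Eve, Tablet, 9
Eve, Phone, 1
Eve, Tablet, 2
Grace, Headphones, 3
Leo, Monitor, 10
Leo, Tablet, 10


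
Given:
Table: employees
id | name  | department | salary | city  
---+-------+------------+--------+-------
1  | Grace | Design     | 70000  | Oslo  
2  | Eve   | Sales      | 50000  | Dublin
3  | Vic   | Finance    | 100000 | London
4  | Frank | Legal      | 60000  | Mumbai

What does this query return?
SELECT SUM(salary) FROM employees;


SUM(salary) = 70000 + 50000 + 100000 + 60000 = 280000

280000


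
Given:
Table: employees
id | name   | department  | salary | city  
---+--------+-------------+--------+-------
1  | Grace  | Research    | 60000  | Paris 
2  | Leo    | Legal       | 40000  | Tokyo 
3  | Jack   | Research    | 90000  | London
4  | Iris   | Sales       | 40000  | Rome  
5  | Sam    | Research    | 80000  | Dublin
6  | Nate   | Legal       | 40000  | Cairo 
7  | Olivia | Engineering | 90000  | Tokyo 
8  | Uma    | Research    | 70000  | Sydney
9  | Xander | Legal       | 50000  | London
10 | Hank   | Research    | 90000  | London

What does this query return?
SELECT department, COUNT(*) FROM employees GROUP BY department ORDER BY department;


Assigning each row to its department group:
  Grace -> Research
  Leo -> Legal
  Jack -> Research
  Iris -> Sales
  Sam -> Research
  Nate -> Legal
  Olivia -> Engineering
  Uma -> Research
  Xander -> Legal
  Hank -> Research


4 groups:
Engineering, 1
Legal, 3
Research, 5
Sales, 1


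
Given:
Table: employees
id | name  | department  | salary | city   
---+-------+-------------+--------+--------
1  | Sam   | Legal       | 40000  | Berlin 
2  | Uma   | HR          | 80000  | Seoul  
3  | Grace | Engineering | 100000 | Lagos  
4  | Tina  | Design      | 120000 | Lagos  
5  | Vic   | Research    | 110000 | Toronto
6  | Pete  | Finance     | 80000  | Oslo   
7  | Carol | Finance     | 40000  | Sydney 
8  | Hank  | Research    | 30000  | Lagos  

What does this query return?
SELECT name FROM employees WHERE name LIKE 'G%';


LIKE 'G%' matches names starting with 'G'
Matching: 1

1 rows:
Grace


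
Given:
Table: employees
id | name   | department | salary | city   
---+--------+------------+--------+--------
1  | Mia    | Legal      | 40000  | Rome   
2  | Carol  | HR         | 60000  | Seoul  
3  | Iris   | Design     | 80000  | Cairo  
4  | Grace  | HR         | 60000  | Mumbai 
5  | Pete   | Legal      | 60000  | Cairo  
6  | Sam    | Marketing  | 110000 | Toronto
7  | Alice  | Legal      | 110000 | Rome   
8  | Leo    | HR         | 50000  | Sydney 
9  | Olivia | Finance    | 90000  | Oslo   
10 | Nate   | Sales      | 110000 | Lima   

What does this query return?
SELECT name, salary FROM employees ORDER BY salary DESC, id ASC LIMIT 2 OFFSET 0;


Sort by salary DESC (id ASC tiebreak), then skip 0 and take 2
Rows 1 through 2

2 rows:
Sam, 110000
Alice, 110000


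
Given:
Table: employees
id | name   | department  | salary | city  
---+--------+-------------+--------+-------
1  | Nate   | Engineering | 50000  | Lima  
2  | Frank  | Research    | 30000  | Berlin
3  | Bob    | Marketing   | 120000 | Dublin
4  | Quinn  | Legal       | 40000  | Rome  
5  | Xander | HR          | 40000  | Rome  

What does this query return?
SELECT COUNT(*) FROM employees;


COUNT(*) counts all rows

5


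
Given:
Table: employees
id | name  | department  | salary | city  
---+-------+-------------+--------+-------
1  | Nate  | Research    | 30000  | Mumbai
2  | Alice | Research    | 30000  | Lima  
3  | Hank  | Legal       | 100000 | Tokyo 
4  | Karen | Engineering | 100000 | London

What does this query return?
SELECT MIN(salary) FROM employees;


Salaries: 30000, 30000, 100000, 100000
MIN = 30000

30000


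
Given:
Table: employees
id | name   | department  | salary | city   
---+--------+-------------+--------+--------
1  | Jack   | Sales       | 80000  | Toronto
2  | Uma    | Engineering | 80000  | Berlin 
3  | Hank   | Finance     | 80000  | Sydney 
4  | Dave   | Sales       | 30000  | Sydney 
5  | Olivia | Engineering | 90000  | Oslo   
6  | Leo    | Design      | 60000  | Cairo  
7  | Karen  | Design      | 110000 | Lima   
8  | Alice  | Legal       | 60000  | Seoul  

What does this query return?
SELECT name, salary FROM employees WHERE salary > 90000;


Filtering: salary > 90000
Matching: 1 rows

1 rows:
Karen, 110000


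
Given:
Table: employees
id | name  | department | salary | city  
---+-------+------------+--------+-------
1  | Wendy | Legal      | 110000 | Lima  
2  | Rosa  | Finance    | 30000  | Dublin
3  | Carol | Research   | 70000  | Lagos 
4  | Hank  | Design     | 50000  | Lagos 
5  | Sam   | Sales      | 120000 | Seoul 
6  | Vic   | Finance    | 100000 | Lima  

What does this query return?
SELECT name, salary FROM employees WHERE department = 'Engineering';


Filtering: department = 'Engineering'
Matching rows: 0

Empty result set (0 rows)


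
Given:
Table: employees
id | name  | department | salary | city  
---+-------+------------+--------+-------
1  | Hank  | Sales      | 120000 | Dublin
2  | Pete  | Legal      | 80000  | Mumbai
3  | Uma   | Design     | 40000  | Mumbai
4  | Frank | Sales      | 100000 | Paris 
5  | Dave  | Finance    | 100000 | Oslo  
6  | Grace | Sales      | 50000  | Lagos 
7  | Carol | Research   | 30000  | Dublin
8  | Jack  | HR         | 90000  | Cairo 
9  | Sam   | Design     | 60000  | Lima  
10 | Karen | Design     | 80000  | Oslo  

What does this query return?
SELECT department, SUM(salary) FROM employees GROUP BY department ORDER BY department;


Summing salary within each department:
  Design: 40000 + 60000 + 80000 = 180000
  Finance: 100000 = 100000
  HR: 90000 = 90000
  Legal: 80000 = 80000
  Research: 30000 = 30000
  Sales: 120000 + 100000 + 50000 = 270000


6 groups:
Design, 180000
Finance, 100000
HR, 90000
Legal, 80000
Research, 30000
Sales, 270000


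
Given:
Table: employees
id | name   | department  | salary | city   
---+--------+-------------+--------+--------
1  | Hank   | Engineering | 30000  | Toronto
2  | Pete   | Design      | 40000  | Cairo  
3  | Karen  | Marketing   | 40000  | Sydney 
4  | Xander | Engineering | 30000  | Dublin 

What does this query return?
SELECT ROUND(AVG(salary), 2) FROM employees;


SUM(salary) = 140000
COUNT = 4
ROUND(AVG, 2) = ROUND(140000 / 4, 2) = 35000.0

35000.0


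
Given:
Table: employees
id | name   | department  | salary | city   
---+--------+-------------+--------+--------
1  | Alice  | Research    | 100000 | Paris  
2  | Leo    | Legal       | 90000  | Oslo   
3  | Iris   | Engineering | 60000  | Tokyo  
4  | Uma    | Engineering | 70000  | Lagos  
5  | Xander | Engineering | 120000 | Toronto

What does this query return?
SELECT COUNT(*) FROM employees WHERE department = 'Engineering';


Counting rows where department = 'Engineering'
  Iris -> MATCH
  Uma -> MATCH
  Xander -> MATCH


3


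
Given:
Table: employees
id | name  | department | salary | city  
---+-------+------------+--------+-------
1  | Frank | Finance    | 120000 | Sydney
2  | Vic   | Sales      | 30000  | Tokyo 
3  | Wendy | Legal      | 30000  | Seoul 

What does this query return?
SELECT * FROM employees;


SELECT * returns all 3 rows with all columns

3 rows:
1, Frank, Finance, 120000, Sydney
2, Vic, Sales, 30000, Tokyo
3, Wendy, Legal, 30000, Seoul


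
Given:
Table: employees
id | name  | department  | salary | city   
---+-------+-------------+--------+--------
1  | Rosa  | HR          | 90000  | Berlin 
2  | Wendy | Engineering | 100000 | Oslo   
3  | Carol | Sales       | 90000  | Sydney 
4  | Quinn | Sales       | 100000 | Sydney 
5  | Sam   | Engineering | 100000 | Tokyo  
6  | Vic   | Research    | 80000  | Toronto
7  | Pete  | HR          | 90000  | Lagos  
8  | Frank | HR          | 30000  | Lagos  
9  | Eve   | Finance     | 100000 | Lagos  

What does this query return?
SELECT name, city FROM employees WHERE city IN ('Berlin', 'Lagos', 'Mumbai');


Filtering: city IN ('Berlin', 'Lagos', 'Mumbai')
Matching: 4 rows

4 rows:
Rosa, Berlin
Pete, Lagos
Frank, Lagos
Eve, Lagos


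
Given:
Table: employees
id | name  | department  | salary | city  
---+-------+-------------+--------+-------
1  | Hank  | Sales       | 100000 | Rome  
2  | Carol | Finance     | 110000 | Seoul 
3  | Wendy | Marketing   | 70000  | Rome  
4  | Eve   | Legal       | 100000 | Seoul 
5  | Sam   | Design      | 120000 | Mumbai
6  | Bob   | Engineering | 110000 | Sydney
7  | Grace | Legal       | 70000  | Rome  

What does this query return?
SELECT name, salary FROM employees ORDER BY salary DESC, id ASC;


Sorting by salary DESC, then id ASC for ties

7 rows:
Sam, 120000
Carol, 110000
Bob, 110000
Hank, 100000
Eve, 100000
Wendy, 70000
Grace, 70000


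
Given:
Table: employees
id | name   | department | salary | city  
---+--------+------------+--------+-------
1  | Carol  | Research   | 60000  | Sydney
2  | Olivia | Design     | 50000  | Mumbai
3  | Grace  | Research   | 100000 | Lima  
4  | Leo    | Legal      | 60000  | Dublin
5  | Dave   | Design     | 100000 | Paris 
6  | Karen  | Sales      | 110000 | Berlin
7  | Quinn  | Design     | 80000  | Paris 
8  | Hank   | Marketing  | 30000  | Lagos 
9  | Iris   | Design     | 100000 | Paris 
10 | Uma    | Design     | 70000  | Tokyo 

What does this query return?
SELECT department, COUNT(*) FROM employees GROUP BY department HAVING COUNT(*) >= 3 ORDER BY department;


Groups with count >= 3:
  Design: 5 -> PASS
  Legal: 1 -> filtered out
  Marketing: 1 -> filtered out
  Research: 2 -> filtered out
  Sales: 1 -> filtered out


1 groups:
Design, 5


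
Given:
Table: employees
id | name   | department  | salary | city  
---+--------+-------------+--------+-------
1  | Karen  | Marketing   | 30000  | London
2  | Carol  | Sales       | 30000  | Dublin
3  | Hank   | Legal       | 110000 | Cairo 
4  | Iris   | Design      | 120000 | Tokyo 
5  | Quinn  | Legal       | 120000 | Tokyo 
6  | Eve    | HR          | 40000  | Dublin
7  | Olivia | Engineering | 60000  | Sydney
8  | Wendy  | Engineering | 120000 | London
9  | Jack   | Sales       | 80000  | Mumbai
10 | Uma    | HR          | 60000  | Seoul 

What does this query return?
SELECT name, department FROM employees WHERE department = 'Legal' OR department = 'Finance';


Filtering: department = 'Legal' OR 'Finance'
Matching: 2 rows

2 rows:
Hank, Legal
Quinn, Legal
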